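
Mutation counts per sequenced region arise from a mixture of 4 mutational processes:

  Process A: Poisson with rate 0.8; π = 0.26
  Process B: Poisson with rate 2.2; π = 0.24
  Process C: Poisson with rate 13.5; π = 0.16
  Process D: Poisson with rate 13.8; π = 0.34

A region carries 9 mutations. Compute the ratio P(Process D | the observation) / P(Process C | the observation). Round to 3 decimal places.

Since P(k|x) ∝ w_k f_k(x), the posterior odds are w_i f_i(x) / (w_j f_j(x)).
Component likelihoods at x = 9 mutations:
  f_A = 1.66192e-07
  f_B = 0.000368632
  f_C = 0.0562685
  f_D = 0.0508025
0.0172728 / 0.00900296 ≈ 1.919

1.919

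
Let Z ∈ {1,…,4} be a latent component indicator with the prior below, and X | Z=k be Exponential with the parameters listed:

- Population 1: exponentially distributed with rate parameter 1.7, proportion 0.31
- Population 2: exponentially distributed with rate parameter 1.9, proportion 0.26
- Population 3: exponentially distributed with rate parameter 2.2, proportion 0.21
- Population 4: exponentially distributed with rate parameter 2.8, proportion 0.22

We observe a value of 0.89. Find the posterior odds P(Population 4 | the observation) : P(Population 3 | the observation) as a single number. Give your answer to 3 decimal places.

Since P(k|x) ∝ P(Z=k) f_k(x), the posterior odds are P(Z=i) f_i(x) / (P(Z=j) f_j(x)).
Evaluate each component's likelihood at the observed value:
  L_1 = 0.374422
  L_2 = 0.350237
  L_3 = 0.310509
  L_4 = 0.231684
0.0509705 / 0.0652069 ≈ 0.782

0.782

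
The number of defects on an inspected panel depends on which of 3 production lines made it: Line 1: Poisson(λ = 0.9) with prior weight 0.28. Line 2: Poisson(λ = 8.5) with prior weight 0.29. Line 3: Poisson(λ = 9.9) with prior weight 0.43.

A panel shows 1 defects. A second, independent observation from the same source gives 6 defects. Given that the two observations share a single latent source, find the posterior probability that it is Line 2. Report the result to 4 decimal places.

0.5443

Apply Bayes' rule: the posterior for each component is proportional to its prior times its likelihood at x.
Since both observations come from the same component, the likelihood for component k is f_k(x₁)·f_k(x₂).
  f_1 = [0.365913] × [0.000300094] = 0.000109808
  f_2 = [0.00172948] × [0.106581] = 0.000184329
  f_3 = [0.000496729] × [0.065609] = 3.25899e-05
Weight by the priors:
  w_1·f_1 = 0.28 × 0.000109808 = 3.07463e-05
  w_2·f_2 = 0.29 × 0.000184329 = 5.34554e-05
  w_3·f_3 = 0.43 × 3.25899e-05 = 1.40137e-05
Denominator: 3.07463e-05 + 5.34554e-05 + 1.40137e-05 = 9.82154e-05
Responsibility of Line 2: 5.34554e-05 / 9.82154e-05 ≈ 0.5443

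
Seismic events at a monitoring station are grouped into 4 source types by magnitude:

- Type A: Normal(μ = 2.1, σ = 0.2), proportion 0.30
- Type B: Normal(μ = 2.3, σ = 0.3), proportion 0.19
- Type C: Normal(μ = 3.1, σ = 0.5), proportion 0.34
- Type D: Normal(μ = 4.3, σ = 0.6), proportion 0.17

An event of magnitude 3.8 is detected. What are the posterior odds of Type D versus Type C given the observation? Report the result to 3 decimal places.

0.785

Only the two components matter; the odds are (w_i f_i(x)) / (w_j f_j(x)).
Evaluate each component's likelihood at the observed value:
  p_A = (1/(0.2·√(2π)))·exp(−(3.8−2.1)²/(2·0.2²)) = 1.994711·exp(-36.12500) = 4.08312e-16
  p_B = (1/(0.3·√(2π)))·exp(−(3.8−2.3)²/(2·0.3²)) = 1.329808·exp(-12.50000) = 4.95573e-06
  p_C = (1/(0.5·√(2π)))·exp(−(3.8−3.1)²/(2·0.5²)) = 0.797885·exp(-0.98000) = 0.299455
  p_D = (1/(0.6·√(2π)))·exp(−(3.8−4.3)²/(2·0.6²)) = 0.664904·exp(-0.34722) = 0.469853
Posterior odds = (w_D·p_D) / (w_C·p_C) = (0.17·0.469853) / (0.34·0.299455) = 0.079875 / 0.101815 ≈ 0.785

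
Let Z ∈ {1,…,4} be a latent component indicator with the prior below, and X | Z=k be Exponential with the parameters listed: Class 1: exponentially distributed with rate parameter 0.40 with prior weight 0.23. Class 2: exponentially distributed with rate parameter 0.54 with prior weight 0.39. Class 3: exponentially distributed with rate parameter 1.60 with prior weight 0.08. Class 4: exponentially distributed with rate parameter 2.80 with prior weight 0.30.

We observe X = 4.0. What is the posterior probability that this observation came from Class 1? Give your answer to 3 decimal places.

Apply Bayes' rule: the posterior for each component is proportional to its prior times its likelihood at x.
Component likelihoods at x = 4.0:
  p_1 = 0.40·e^(−0.40·4.0) = 0.40·e^(−1.6000) = 0.0807586
  p_2 = 0.54·e^(−0.54·4.0) = 0.54·e^(−2.1600) = 0.0622756
  p_3 = 1.60·e^(−1.60·4.0) = 1.60·e^(−6.4000) = 0.00265849
  p_4 = 2.80·e^(−2.80·4.0) = 2.80·e^(−11.2000) = 3.82877e-05
Unnormalised posteriors:
  w_1·p_1 = 0.23 × 0.0807586 = 0.0185745
  w_2·p_2 = 0.39 × 0.0622756 = 0.0242875
  w_3·p_3 = 0.08 × 0.00265849 = 0.000212679
  w_4·p_4 = 0.30 × 3.82877e-05 = 1.14863e-05
Sum: 0.0185745 + 0.0242875 + 0.000212679 + 1.14863e-05 = 0.0430861
So the posterior for Class 1 is 0.0185745 / 0.0430861 ≈ 0.431.

0.431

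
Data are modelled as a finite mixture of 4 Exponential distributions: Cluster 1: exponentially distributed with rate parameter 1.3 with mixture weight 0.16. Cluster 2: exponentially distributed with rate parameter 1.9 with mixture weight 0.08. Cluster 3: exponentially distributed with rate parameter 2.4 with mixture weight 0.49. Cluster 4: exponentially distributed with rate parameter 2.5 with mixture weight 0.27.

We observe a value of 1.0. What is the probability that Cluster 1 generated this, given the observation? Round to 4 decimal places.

0.2347

By Bayes' theorem, P(k | x) = π_k f_k(x) / Σ_j π_j f_j(x).
Exponential densities:
  f_1 = 0.354291
  f_2 = 0.28418
  f_3 = 0.217723
  f_4 = 0.205212
Multiply by the mixture weights:
  π_1·f_1 = 0.16 × 0.354291 = 0.0566866
  π_2·f_2 = 0.08 × 0.28418 = 0.0227344
  π_3·f_3 = 0.49 × 0.217723 = 0.106684
  π_4·f_4 = 0.27 × 0.205212 = 0.0554074
Denominator: 0.0566866 + 0.0227344 + 0.106684 + 0.0554074 = 0.241513
Responsibility of Cluster 1: 0.0566866 / 0.241513 ≈ 0.2347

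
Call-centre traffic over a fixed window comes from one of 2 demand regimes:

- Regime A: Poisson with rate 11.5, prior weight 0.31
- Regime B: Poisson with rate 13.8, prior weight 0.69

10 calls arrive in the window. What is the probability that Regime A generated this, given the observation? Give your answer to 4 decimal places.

P(component k | x) = π_k·f_k(x) / marginal(x), where marginal(x) = Σ_j π_j·f_j(x).
Poisson probabilities:
  f_A = 0.112935
  f_B = 0.0701074
Unnormalised posteriors:
  π_A·f_A = 0.31 × 0.112935 = 0.0350099
  π_B·f_B = 0.69 × 0.0701074 = 0.0483741
Denominator: 0.0350099 + 0.0483741 = 0.083384
Responsibility of Regime A: 0.0350099 / 0.083384 ≈ 0.4199

0.4199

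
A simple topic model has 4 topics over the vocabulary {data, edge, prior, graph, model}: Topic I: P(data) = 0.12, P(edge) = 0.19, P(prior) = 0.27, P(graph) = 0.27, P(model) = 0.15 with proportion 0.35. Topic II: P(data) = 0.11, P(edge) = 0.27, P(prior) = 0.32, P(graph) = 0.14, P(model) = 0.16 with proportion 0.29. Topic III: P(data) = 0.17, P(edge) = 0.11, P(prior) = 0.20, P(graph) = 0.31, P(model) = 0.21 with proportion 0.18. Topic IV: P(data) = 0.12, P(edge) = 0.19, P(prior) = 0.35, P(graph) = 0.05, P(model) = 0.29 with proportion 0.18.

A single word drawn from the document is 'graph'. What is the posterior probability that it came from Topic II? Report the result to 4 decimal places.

0.2031

By Bayes' theorem, P(k | x) = P(Z=k) f_k(x) / Σ_j P(Z=j) f_j(x).
Component likelihoods at x = 'graph':
  f_I = P(graph | comp) = 0.27
  f_II = P(graph | comp) = 0.14
  f_III = P(graph | comp) = 0.31
  f_IV = P(graph | comp) = 0.05
Unnormalised posteriors:
  P(Z=I)·f_I = 0.35 × 0.27 = 0.0945
  P(Z=II)·f_II = 0.29 × 0.14 = 0.0406
  P(Z=III)·f_III = 0.18 × 0.31 = 0.0558
  P(Z=IV)·f_IV = 0.18 × 0.05 = 0.009
Denominator: 0.0945 + 0.0406 + 0.0558 + 0.009 = 0.1999
So the posterior for Topic II is 0.0406 / 0.1999 ≈ 0.2031.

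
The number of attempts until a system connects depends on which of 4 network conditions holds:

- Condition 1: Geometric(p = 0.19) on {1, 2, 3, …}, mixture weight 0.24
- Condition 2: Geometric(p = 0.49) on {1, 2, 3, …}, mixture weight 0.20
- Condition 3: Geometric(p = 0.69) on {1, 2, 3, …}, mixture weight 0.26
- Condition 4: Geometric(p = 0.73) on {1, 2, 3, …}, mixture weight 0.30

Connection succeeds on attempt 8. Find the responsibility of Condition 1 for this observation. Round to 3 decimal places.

P(component k | x) = w_k·f_k(x) / marginal(x), where marginal(x) = Σ_j w_j·f_j(x).
Evaluate each component's likelihood at the observed value:
  f_1 = 0.19·(1−0.19)^7 = 0.19·0.228768 = 0.0434659
  f_2 = 0.49·(1−0.49)^7 = 0.49·0.00897411 = 0.00439731
  f_3 = 0.69·(1−0.69)^7 = 0.69·0.000275126 = 0.000189837
  f_4 = 0.73·(1−0.73)^7 = 0.73·0.000104604 = 7.63606e-05
Unnormalised posteriors:
  w_1·f_1 = 0.24 × 0.0434659 = 0.0104318
  w_2·f_2 = 0.20 × 0.00439731 = 0.000879462
  w_3·f_3 = 0.26 × 0.000189837 = 4.93576e-05
  w_4·f_4 = 0.30 × 7.63606e-05 = 2.29082e-05
Denominator: 0.0104318 + 0.000879462 + 4.93576e-05 + 2.29082e-05 = 0.0113835
P(Condition 1 | x) = 0.0104318 / 0.0113835 ≈ 0.916

0.916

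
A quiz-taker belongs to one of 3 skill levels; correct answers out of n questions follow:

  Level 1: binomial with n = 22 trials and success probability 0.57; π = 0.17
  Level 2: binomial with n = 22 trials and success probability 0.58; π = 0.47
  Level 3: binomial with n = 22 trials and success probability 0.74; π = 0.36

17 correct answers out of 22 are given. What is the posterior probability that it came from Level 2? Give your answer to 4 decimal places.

By Bayes' theorem, P(k | x) = π_k f_k(x) / Σ_j π_j f_j(x).
Binomial probabilities:
  p_1 = C(22,17)·0.57^17·0.43^5 = 26334·7.07738e-05·0.0147008 = 0.0273988
  p_2 = C(22,17)·0.58^17·0.42^5 = 26334·9.51209e-05·0.0130691 = 0.032737
  p_3 = C(22,17)·0.74^17·0.26^5 = 26334·0.00598328·0.00118814 = 0.187207
Weight by the priors:
  π_1·p_1 = 0.17 × 0.0273988 = 0.0046578
  π_2·p_2 = 0.47 × 0.032737 = 0.0153864
  π_3·p_3 = 0.36 × 0.187207 = 0.0673946
Normaliser: 0.0046578 + 0.0153864 + 0.0673946 = 0.0874388
P(Level 2 | the observation) ≈ 0.1760

0.1760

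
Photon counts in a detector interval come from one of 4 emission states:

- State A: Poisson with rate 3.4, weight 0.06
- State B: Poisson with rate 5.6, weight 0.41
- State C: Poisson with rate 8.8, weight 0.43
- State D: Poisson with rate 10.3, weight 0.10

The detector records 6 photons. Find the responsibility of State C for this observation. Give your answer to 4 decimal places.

By Bayes' theorem, P(k | x) = P(Z=k) f_k(x) / Σ_j P(Z=j) f_j(x).
Poisson probabilities:
  f_A = e^(−3.4)·3.4^6/6! = 0.0716044
  f_B = e^(−5.6)·5.6^6/6! = 0.158397
  f_C = e^(−8.8)·8.8^6/6! = 0.0972237
  f_D = e^(−10.3)·10.3^6/6! = 0.0557773
Weight by the priors:
  P(Z=A)·f_A = 0.06 × 0.0716044 = 0.00429626
  P(Z=B)·f_B = 0.41 × 0.158397 = 0.0649427
  P(Z=C)·f_C = 0.43 × 0.0972237 = 0.0418062
  P(Z=D)·f_D = 0.10 × 0.0557773 = 0.00557773
Evidence: 0.00429626 + 0.0649427 + 0.0418062 + 0.00557773 = 0.116623
P(State C | x) ≈ 0.3585

0.3585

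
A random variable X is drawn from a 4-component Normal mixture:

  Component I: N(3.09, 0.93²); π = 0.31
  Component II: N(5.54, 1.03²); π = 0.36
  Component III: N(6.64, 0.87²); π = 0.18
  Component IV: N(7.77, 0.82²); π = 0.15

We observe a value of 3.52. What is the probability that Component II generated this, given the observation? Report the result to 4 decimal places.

0.1456

P(component k | x) = P(Z=k)·f_k(x) / marginal(x), where marginal(x) = Σ_j P(Z=j)·f_j(x).
Component likelihoods at x = 3.52:
  p_I = (1/(0.93·√(2π)))·exp(−(3.52−3.09)²/(2·0.93²)) = 0.428970·exp(-0.10689) = 0.385483
  p_II = (1/(1.03·√(2π)))·exp(−(3.52−5.54)²/(2·1.03²)) = 0.387323·exp(-1.92308) = 0.0566093
  p_III = (1/(0.87·√(2π)))·exp(−(3.52−6.64)²/(2·0.87²)) = 0.458554·exp(-6.43044) = 0.000739071
  p_IV = (1/(0.82·√(2π)))·exp(−(3.52−7.77)²/(2·0.82²)) = 0.486515·exp(-13.43137) = 7.14379e-07
Multiply by the mixture weights:
  P(Z=I)·p_I = 0.31 × 0.385483 = 0.1195
  P(Z=II)·p_II = 0.36 × 0.0566093 = 0.0203794
  P(Z=III)·p_III = 0.18 × 0.000739071 = 0.000133033
  P(Z=IV)·p_IV = 0.15 × 7.14379e-07 = 1.07157e-07
Sum: 0.1195 + 0.0203794 + 0.000133033 + 1.07157e-07 = 0.140012
Responsibility of Component II: 0.0203794 / 0.140012 ≈ 0.1456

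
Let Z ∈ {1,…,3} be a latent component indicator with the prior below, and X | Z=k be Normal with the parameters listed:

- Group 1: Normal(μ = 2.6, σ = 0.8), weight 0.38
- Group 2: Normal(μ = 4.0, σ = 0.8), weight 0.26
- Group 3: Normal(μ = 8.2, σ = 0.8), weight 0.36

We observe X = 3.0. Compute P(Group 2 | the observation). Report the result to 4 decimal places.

Posterior ∝ prior × likelihood, so P(k | x) ∝ π_k f_k(x); normalise over all components.
Evaluate each component's likelihood at the observed value:
  f_1 = 0.440082
  f_2 = 0.228311
  f_3 = 3.33695e-10
Prior × likelihood for each component:
  π_1·f_1 = 0.38 × 0.440082 = 0.167231
  π_2·f_2 = 0.26 × 0.228311 = 0.059361
  π_3·f_3 = 0.36 × 3.33695e-10 = 1.2013e-10
Denominator: 0.167231 + 0.059361 + 1.2013e-10 = 0.226592
Responsibility of Group 2: 0.059361 / 0.226592 ≈ 0.2620

0.2620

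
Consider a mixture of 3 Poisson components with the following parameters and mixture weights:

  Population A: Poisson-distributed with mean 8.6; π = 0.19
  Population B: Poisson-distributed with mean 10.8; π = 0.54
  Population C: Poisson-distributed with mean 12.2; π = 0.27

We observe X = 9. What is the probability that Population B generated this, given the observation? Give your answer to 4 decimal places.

0.5624

The responsibility of component k is π_k f_k(x) divided by Σ_j π_j f_j(x).
Component likelihoods at x = 9:
  p_A = 0.130554
  p_B = 0.112375
  p_C = 0.0830009
Unnormalised posteriors:
  π_A·p_A = 0.19 × 0.130554 = 0.0248053
  π_B·p_B = 0.54 × 0.112375 = 0.0606826
  π_C·p_C = 0.27 × 0.0830009 = 0.0224102
Evidence: 0.0248053 + 0.0606826 + 0.0224102 = 0.107898
So the posterior for Population B is 0.0606826 / 0.107898 ≈ 0.5624.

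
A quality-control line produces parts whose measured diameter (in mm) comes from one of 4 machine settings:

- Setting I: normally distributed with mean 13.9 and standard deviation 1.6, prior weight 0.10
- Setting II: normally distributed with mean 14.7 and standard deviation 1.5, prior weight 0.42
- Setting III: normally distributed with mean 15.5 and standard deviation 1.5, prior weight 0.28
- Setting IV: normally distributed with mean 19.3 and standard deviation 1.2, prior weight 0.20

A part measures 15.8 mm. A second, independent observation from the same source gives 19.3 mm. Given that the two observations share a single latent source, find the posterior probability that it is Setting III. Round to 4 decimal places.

0.5965

Apply Bayes' rule: the posterior for each component is proportional to its prior times its likelihood at x.
Since both observations come from the same component, the likelihood for component k is f_k(x₁)·f_k(x₂).
  p_I = [0.123191] × [0.000838199] = 0.000103259
  p_II = [0.203255] × [0.00241362] = 0.000490582
  p_III = [0.260695] × [0.0107452] = 0.00280123
  p_IV = [0.00472573] × [0.332452] = 0.00157108
Multiply by the mixture weights:
  π_I·p_I = 0.10 × 0.000103259 = 1.03259e-05
  π_II·p_II = 0.42 × 0.000490582 = 0.000206044
  π_III·p_III = 0.28 × 0.00280123 = 0.000784345
  π_IV·p_IV = 0.20 × 0.00157108 = 0.000314216
Marginal: 1.03259e-05 + 0.000206044 + 0.000784345 + 0.000314216 = 0.00131493
So the posterior for Setting III is 0.000784345 / 0.00131493 ≈ 0.5965.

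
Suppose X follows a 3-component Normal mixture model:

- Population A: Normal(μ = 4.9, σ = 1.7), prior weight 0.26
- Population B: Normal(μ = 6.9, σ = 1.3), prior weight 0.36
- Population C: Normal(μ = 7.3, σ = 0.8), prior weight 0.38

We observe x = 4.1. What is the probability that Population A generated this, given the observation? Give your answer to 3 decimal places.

Apply Bayes' rule: the posterior for each component is proportional to its prior times its likelihood at x.
Component likelihoods at x = 4.1:
  p_A = 0.210074
  p_B = 0.0301723
  p_C = 0.000167288
Weight by the priors:
  π_A·p_A = 0.26 × 0.210074 = 0.0546193
  π_B·p_B = 0.36 × 0.0301723 = 0.010862
  π_C·p_C = 0.38 × 0.000167288 = 6.35694e-05
Normaliser: 0.0546193 + 0.010862 + 6.35694e-05 = 0.065545
Responsibility of Population A: 0.0546193 / 0.065545 ≈ 0.833

0.833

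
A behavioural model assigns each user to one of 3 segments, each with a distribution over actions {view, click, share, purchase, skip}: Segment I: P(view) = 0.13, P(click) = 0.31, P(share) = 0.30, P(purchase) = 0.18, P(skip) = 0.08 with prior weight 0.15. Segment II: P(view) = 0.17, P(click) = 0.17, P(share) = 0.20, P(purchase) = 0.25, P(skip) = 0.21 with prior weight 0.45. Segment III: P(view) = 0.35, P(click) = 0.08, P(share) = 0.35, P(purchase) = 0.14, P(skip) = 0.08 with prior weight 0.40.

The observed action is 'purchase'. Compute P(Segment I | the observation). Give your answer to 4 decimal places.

By Bayes' theorem, P(k | x) = w_k f_k(x) / Σ_j w_j f_j(x).
Component likelihoods at x = 'purchase':
  p_I = P(purchase | comp) = 0.18
  p_II = P(purchase | comp) = 0.25
  p_III = P(purchase | comp) = 0.14
Multiply by the mixture weights:
  w_I·p_I = 0.15 × 0.18 = 0.027
  w_II·p_II = 0.45 × 0.25 = 0.1125
  w_III·p_III = 0.40 × 0.14 = 0.056
Evidence: 0.027 + 0.1125 + 0.056 = 0.1955
P(Segment I | the observation) ≈ 0.1381

0.1381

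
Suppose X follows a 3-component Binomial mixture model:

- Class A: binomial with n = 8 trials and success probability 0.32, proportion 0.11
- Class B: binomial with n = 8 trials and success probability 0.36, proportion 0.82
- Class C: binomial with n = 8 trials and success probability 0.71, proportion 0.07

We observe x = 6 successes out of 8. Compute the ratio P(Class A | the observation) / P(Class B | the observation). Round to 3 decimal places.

Only the two components matter; the odds are (π_i f_i(x)) / (π_j f_j(x)).
Component likelihoods at x = 6 successes out of 8:
  p_A = 0.013902
  p_B = 0.0249651
  p_C = 0.301651
Posterior odds = (π_A·p_A) / (π_B·p_B) = (0.11·0.013902) / (0.82·0.0249651) = 0.00152921 / 0.0204714 ≈ 0.075

0.075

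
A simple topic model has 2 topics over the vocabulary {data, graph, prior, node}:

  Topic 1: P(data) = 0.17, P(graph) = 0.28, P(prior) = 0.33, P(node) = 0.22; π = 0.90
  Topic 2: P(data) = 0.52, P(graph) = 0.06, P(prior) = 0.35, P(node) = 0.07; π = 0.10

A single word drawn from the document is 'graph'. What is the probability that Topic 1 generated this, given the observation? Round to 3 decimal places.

The responsibility of component k is P(Z=k) f_k(x) divided by Σ_j P(Z=j) f_j(x).
Evaluate each component's likelihood at the observed value:
  f_1 = P(graph | comp) = 0.28
  f_2 = P(graph | comp) = 0.06
Unnormalised posteriors:
  P(Z=1)·f_1 = 0.90 × 0.28 = 0.252
  P(Z=2)·f_2 = 0.10 × 0.06 = 0.006
Sum: 0.252 + 0.006 = 0.258
P(Topic 1 | x) = 0.252 / 0.258 ≈ 0.977

0.977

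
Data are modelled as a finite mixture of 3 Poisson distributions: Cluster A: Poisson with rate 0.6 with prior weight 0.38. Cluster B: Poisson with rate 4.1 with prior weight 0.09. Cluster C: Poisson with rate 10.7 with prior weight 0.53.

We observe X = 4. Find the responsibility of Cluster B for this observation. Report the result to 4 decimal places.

Posterior ∝ prior × likelihood, so P(k | x) ∝ w_k f_k(x); normalise over all components.
Evaluate each component's likelihood at the observed value:
  p_A = 0.00296358
  p_B = 0.195127
  p_C = 0.0123133
Prior × likelihood for each component:
  w_A·p_A = 0.38 × 0.00296358 = 0.00112616
  w_B·p_B = 0.09 × 0.195127 = 0.0175614
  w_C·p_C = 0.53 × 0.0123133 = 0.00652603
Sum: 0.00112616 + 0.0175614 + 0.00652603 = 0.0252136
Responsibility of Cluster B: 0.0175614 / 0.0252136 ≈ 0.6965

0.6965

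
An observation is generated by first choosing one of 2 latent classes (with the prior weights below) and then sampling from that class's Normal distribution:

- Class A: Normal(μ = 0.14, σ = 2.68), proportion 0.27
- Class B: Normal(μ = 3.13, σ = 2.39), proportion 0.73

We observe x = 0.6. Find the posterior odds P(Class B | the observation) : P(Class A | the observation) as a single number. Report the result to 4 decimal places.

1.7570

The posterior odds equal the prior odds times the likelihood ratio: (π_i/π_j)·(f_i(x)/f_j(x)).
Component likelihoods at x = 0.6:
  f_A = (1/(2.68·√(2π)))·exp(−(0.6−0.14)²/(2·2.68²)) = 0.148859·exp(-0.01473) = 0.146682
  f_B = (1/(2.39·√(2π)))·exp(−(0.6−3.13)²/(2·2.39²)) = 0.166921·exp(-0.56029) = 0.0953191
Odds = (0.73/0.27) × (0.0953191/0.146682) = 2.7037 × 0.649833 ≈ 1.7570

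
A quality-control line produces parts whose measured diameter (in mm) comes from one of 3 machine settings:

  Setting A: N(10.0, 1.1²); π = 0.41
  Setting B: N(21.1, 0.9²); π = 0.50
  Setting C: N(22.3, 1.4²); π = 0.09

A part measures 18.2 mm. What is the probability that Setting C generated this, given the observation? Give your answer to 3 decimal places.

0.222

Posterior ∝ prior × likelihood, so P(k | x) ∝ P(Z=k) f_k(x); normalise over all components.
Normal densities:
  p_A = (1/(1.1·√(2π)))·exp(−(18.2−10.0)²/(2·1.1²)) = 0.362675·exp(-27.78512) = 3.10879e-13
  p_B = (1/(0.9·√(2π)))·exp(−(18.2−21.1)²/(2·0.9²)) = 0.443269·exp(-5.19136) = 0.00246655
  p_C = (1/(1.4·√(2π)))·exp(−(18.2−22.3)²/(2·1.4²)) = 0.284959·exp(-4.28827) = 0.00391212
Unnormalised posteriors:
  P(Z=A)·p_A = 0.41 × 3.10879e-13 = 1.2746e-13
  P(Z=B)·p_B = 0.50 × 0.00246655 = 0.00123327
  P(Z=C)·p_C = 0.09 × 0.00391212 = 0.000352091
Denominator: 1.2746e-13 + 0.00123327 + 0.000352091 = 0.00158536
P(Setting C | the observation) = 0.000352091 / 0.00158536 ≈ 0.222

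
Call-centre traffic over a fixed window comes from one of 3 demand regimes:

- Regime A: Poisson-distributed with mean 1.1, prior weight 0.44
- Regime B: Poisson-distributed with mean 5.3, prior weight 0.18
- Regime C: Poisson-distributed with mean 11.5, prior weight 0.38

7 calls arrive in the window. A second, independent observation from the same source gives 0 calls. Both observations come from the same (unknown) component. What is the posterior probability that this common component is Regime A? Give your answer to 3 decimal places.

By Bayes' theorem, P(k | x) = P(Z=k) f_k(x) / Σ_j P(Z=j) f_j(x).
Since both observations come from the same component, the likelihood for component k is f_k(x₁)·f_k(x₂).
  f_A = [e^(−1.1)·1.1^7/7! = 0.000128705] × [0.332871] = 4.28421e-05
  f_B = [e^(−5.3)·5.3^7/7! = 0.116343] × [0.00499159] = 0.000580736
  f_C = [e^(−11.5)·11.5^7/7! = 0.0534648] × [1.01301e-05] = 5.41603e-07
Unnormalised posteriors:
  P(Z=A)·f_A = 0.44 × 4.28421e-05 = 1.88505e-05
  P(Z=B)·f_B = 0.18 × 0.000580736 = 0.000104533
  P(Z=C)·f_C = 0.38 × 5.41603e-07 = 2.05809e-07
Sum: 1.88505e-05 + 0.000104533 + 2.05809e-07 = 0.000123589
So the posterior for Regime A is 1.88505e-05 / 0.000123589 ≈ 0.153.

0.153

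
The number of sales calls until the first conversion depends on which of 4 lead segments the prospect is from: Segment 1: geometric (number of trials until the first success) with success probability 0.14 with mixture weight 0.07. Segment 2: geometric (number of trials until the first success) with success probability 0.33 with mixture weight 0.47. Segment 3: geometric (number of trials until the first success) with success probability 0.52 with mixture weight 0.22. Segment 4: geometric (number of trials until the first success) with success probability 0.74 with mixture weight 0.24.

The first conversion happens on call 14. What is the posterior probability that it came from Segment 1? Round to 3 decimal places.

By Bayes' theorem, P(k | x) = w_k f_k(x) / Σ_j w_j f_j(x).
Component likelihoods at x = 14:
  L_1 = 0.0197064
  L_2 = 0.0018092
  L_3 = 3.7337e-05
  L_4 = 1.83605e-08
Unnormalised posteriors:
  w_1·L_1 = 0.07 × 0.0197064 = 0.00137945
  w_2·L_2 = 0.47 × 0.0018092 = 0.000850324
  w_3·L_3 = 0.22 × 3.7337e-05 = 8.21414e-06
  w_4·L_4 = 0.24 × 1.83605e-08 = 4.40653e-09
Sum: 0.00137945 + 0.000850324 + 8.21414e-06 + 4.40653e-09 = 0.00223799
P(Segment 1 | x) = 0.00137945 / 0.00223799 ≈ 0.616

0.616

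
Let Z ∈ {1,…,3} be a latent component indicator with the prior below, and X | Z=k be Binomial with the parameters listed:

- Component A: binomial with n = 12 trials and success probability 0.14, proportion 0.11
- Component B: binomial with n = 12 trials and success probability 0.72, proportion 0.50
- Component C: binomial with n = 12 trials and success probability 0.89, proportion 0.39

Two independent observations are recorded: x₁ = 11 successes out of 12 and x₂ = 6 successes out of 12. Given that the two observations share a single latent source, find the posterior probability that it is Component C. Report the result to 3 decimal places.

Posterior ∝ prior × likelihood, so P(k | x) ∝ π_k f_k(x); normalise over all components.
Since both observations come from the same component, the likelihood for component k is f_k(x₁)·f_k(x₂).
  f_A = [C(12,11)·0.14^11·0.86^1 = 12·4.04957e-10·0.86 = 4.17915e-09] × [0.00281469] = 1.1763e-11
  f_B = [C(12,11)·0.72^11·0.28^1 = 12·0.0269561·0.28 = 0.0905726] × [0.0620319] = 0.00561839
  f_C = [C(12,11)·0.89^11·0.11^1 = 12·0.277517·0.11 = 0.366323] × [0.00081352] = 0.000298011
Weight by the priors:
  π_A·f_A = 0.11 × 1.1763e-11 = 1.29393e-12
  π_B·f_B = 0.50 × 0.00561839 = 0.00280919
  π_C·f_C = 0.39 × 0.000298011 = 0.000116224
Normaliser: 1.29393e-12 + 0.00280919 + 0.000116224 = 0.00292542
So the posterior for Component C is 0.000116224 / 0.00292542 ≈ 0.040.

0.040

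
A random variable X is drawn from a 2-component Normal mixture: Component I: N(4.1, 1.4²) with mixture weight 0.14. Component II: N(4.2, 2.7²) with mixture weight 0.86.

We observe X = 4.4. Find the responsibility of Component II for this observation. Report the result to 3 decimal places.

Apply Bayes' rule: the posterior for each component is proportional to its prior times its likelihood at x.
Evaluate each component's likelihood at the observed value:
  f_I = (1/(1.4·√(2π)))·exp(−(4.4−4.1)²/(2·1.4²)) = 0.284959·exp(-0.02296) = 0.278491
  f_II = (1/(2.7·√(2π)))·exp(−(4.4−4.2)²/(2·2.7²)) = 0.147756·exp(-0.00274) = 0.147352
Prior × likelihood for each component:
  w_I·f_I = 0.14 × 0.278491 = 0.0389887
  w_II·f_II = 0.86 × 0.147352 = 0.126722
Normaliser: 0.0389887 + 0.126722 = 0.165711
So the posterior for Component II is 0.126722 / 0.165711 ≈ 0.765.

0.765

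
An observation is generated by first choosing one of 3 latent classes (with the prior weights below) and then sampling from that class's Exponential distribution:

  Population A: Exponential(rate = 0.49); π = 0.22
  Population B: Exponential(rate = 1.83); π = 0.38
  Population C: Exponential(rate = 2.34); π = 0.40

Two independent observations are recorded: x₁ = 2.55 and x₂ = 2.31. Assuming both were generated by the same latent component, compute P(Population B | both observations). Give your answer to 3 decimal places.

P(component k | x) = π_k·f_k(x) / marginal(x), where marginal(x) = Σ_j π_j·f_j(x).
Since both observations come from the same component, the likelihood for component k is f_k(x₁)·f_k(x₂).
  f_A = [0.49·e^(−0.49·2.55) = 0.49·e^(−1.2495) = 0.140458] × [0.157986] = 0.0221903
  f_B = [1.83·e^(−1.83·2.55) = 1.83·e^(−4.6665) = 0.0172114] × [0.0267029] = 0.000459594
  f_C = [2.34·e^(−2.34·2.55) = 2.34·e^(−5.9670) = 0.00599488] × [0.0105119] = 6.30175e-05
Unnormalised posteriors:
  π_A·f_A = 0.22 × 0.0221903 = 0.00488187
  π_B·f_B = 0.38 × 0.000459594 = 0.000174646
  π_C·f_C = 0.40 × 6.30175e-05 = 2.5207e-05
Evidence: 0.00488187 + 0.000174646 + 2.5207e-05 = 0.00508172
Responsibility of Population B: 0.000174646 / 0.00508172 ≈ 0.034

0.034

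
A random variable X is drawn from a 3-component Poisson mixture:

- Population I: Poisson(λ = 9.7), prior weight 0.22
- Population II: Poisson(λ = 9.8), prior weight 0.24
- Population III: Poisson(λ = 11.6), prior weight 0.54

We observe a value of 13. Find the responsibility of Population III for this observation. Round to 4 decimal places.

0.6384

By Bayes' theorem, P(k | x) = π_k f_k(x) / Σ_j π_j f_j(x).
Evaluate each component's likelihood at the observed value:
  L_I = 0.0662363
  L_II = 0.0684814
  L_III = 0.101358
Prior × likelihood for each component:
  π_I·L_I = 0.22 × 0.0662363 = 0.014572
  π_II·L_II = 0.24 × 0.0684814 = 0.0164355
  π_III·L_III = 0.54 × 0.101358 = 0.0547333
Sum: 0.014572 + 0.0164355 + 0.0547333 = 0.0857408
P(Population III | 13) = 0.0547333 / 0.0857408 ≈ 0.6384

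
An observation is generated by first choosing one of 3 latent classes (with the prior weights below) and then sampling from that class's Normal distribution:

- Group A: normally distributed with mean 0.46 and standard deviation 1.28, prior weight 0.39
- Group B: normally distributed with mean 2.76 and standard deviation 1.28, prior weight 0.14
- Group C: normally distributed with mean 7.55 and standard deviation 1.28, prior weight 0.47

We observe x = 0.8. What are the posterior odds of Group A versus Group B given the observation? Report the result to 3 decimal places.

Posterior odds = (P(Z=i) f_i(x)) / (P(Z=j) f_j(x)); the normalising sum cancels.
Normal densities:
  L_A = 0.30087
  L_B = 0.0965049
  L_C = 2.85116e-07
Posterior odds = (P(Z=A)·L_A) / (P(Z=B)·L_B) = (0.39·0.30087) / (0.14·0.0965049) = 0.117339 / 0.0135107 ≈ 8.685

8.685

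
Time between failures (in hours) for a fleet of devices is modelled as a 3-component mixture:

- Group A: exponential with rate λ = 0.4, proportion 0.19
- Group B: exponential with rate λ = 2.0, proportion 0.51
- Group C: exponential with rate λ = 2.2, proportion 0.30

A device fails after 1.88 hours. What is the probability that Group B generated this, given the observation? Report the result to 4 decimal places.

0.3387

Apply Bayes' rule: the posterior for each component is proportional to its prior times its likelihood at x.
Evaluate each component's likelihood at the observed value:
  p_A = 0.188569
  p_B = 0.0465675
  p_C = 0.0351707
Multiply by the mixture weights:
  π_A·p_A = 0.19 × 0.188569 = 0.0358281
  π_B·p_B = 0.51 × 0.0465675 = 0.0237494
  π_C·p_C = 0.30 × 0.0351707 = 0.0105512
Normaliser: 0.0358281 + 0.0237494 + 0.0105512 = 0.0701287
P(Group B | x) ≈ 0.3387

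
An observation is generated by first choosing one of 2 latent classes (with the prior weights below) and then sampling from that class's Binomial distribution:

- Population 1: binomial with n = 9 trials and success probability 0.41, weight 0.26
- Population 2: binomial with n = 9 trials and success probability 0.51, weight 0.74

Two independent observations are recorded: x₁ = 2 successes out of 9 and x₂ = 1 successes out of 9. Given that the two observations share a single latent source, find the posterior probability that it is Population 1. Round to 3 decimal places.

0.747

The responsibility of component k is π_k f_k(x) divided by Σ_j π_j f_j(x).
Since both observations come from the same component, the likelihood for component k is f_k(x₁)·f_k(x₂).
  L_1 = [0.150603] × [0.0541804] = 0.00815975
  L_2 = [0.0635061] × [0.0152539] = 0.000968717
Prior × likelihood for each component:
  π_1·L_1 = 0.26 × 0.00815975 = 0.00212153
  π_2·L_2 = 0.74 × 0.000968717 = 0.00071685
Normaliser: 0.00212153 + 0.00071685 = 0.00283838
So the posterior for Population 1 is 0.00212153 / 0.00283838 ≈ 0.747.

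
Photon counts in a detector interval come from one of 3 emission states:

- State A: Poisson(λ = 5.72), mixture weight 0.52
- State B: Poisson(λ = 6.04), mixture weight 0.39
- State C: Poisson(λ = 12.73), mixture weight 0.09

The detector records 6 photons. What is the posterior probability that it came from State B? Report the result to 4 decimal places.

P(component k | x) = P(Z=k)·f_k(x) / marginal(x), where marginal(x) = Σ_j P(Z=j)·f_j(x).
Poisson probabilities:
  p_A = 0.159544
  p_B = 0.160602
  p_C = 0.0175013
Weight by the priors:
  P(Z=A)·p_A = 0.52 × 0.159544 = 0.0829626
  P(Z=B)·p_B = 0.39 × 0.160602 = 0.0626347
  P(Z=C)·p_C = 0.09 × 0.0175013 = 0.00157511
Evidence: 0.0829626 + 0.0626347 + 0.00157511 = 0.147172
P(State B | x) ≈ 0.4256

0.4256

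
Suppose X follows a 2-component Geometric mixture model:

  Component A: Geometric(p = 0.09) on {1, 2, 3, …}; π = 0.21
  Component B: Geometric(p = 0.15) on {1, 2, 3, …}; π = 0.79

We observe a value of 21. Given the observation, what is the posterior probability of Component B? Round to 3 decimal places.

Posterior ∝ prior × likelihood, so P(k | x) ∝ w_k f_k(x); normalise over all components.
Component likelihoods at x = 21:
  f_A = 0.09·(1−0.09)^20 = 0.09·0.151645 = 0.013648
  f_B = 0.15·(1−0.15)^20 = 0.15·0.0387595 = 0.00581393
Prior × likelihood for each component:
  w_A·f_A = 0.21 × 0.013648 = 0.00286609
  w_B·f_B = 0.79 × 0.00581393 = 0.004593
Normaliser: 0.00286609 + 0.004593 = 0.00745909
So the posterior for Component B is 0.004593 / 0.00745909 ≈ 0.616.

0.616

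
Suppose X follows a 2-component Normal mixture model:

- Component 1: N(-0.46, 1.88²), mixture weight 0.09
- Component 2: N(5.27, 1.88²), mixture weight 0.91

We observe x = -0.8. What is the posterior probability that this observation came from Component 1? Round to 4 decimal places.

By Bayes' theorem, P(k | x) = w_k f_k(x) / Σ_j w_j f_j(x).
Evaluate each component's likelihood at the observed value:
  f_1 = (1/(1.88·√(2π)))·exp(−(-0.8−-0.46)²/(2·1.88²)) = 0.212203·exp(-0.01635) = 0.208761
  f_2 = (1/(1.88·√(2π)))·exp(−(-0.8−5.27)²/(2·1.88²)) = 0.212203·exp(-5.21233) = 0.00115629
Unnormalised posteriors:
  w_1·f_1 = 0.09 × 0.208761 = 0.0187885
  w_2·f_2 = 0.91 × 0.00115629 = 0.00105222
Denominator: 0.0187885 + 0.00105222 = 0.0198407
So the posterior for Component 1 is 0.0187885 / 0.0198407 ≈ 0.9470.

0.9470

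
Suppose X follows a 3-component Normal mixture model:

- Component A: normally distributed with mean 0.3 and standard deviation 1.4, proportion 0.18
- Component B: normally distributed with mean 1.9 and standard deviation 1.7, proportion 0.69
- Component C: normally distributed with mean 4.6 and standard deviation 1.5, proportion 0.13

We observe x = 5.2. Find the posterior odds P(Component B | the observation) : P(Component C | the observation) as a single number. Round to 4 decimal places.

Only the two components matter; the odds are (π_i f_i(x)) / (π_j f_j(x)).
Component likelihoods at x = 5.2:
  p_A = (1/(1.4·√(2π)))·exp(−(5.2−0.3)²/(2·1.4²)) = 0.284959·exp(-6.12500) = 0.000623345
  p_B = (1/(1.7·√(2π)))·exp(−(5.2−1.9)²/(2·1.7²)) = 0.234672·exp(-1.88408) = 0.0356627
  p_C = (1/(1.5·√(2π)))·exp(−(5.2−4.6)²/(2·1.5²)) = 0.265962·exp(-0.08000) = 0.245513
Posterior odds = (π_B·p_B) / (π_C·p_C) = (0.69·0.0356627) / (0.13·0.245513) = 0.0246073 / 0.0319167 ≈ 0.7710

0.7710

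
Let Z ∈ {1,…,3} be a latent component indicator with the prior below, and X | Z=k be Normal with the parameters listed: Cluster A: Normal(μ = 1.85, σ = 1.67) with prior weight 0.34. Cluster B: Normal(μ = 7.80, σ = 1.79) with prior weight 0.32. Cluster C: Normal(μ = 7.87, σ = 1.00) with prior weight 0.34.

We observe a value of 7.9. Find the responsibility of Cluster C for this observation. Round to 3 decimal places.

P(component k | x) = π_k·f_k(x) / marginal(x), where marginal(x) = Σ_j π_j·f_j(x).
Normal densities:
  p_A = (1/(1.67·√(2π)))·exp(−(7.9−1.85)²/(2·1.67²)) = 0.238888·exp(-6.56218) = 0.000337503
  p_B = (1/(1.79·√(2π)))·exp(−(7.9−7.80)²/(2·1.79²)) = 0.222873·exp(-0.00156) = 0.222525
  p_C = (1/(1.00·√(2π)))·exp(−(7.9−7.87)²/(2·1.00²)) = 0.398942·exp(-0.00045) = 0.398763
Weight by the priors:
  π_A·p_A = 0.34 × 0.000337503 = 0.000114751
  π_B·p_B = 0.32 × 0.222525 = 0.0712081
  π_C·p_C = 0.34 × 0.398763 = 0.135579
Normaliser: 0.000114751 + 0.0712081 + 0.135579 = 0.206902
P(Cluster C | the observation) ≈ 0.655

0.655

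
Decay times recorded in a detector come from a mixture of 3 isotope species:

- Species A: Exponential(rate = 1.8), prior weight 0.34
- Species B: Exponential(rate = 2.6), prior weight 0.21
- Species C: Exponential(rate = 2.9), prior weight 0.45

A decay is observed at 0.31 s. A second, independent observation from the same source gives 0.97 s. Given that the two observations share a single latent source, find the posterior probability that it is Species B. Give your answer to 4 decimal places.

0.2009

Apply Bayes' rule: the posterior for each component is proportional to its prior times its likelihood at x.
Since both observations come from the same component, the likelihood for component k is f_k(x₁)·f_k(x₂).
  f_A = [1.8·e^(−1.8·0.31) = 1.8·e^(−0.5580) = 1.03023] × [0.314047] = 0.323542
  f_B = [2.6·e^(−2.6·0.31) = 2.6·e^(−0.8060) = 1.16127] × [0.208777] = 0.242446
  f_C = [2.9·e^(−2.9·0.31) = 2.9·e^(−0.8990) = 1.18023] × [0.174071] = 0.205445
Weight by the priors:
  P(Z=A)·f_A = 0.34 × 0.323542 = 0.110004
  P(Z=B)·f_B = 0.21 × 0.242446 = 0.0509136
  P(Z=C)·f_C = 0.45 × 0.205445 = 0.0924501
Evidence: 0.110004 + 0.0509136 + 0.0924501 = 0.253368
P(Species B | data) ≈ 0.2009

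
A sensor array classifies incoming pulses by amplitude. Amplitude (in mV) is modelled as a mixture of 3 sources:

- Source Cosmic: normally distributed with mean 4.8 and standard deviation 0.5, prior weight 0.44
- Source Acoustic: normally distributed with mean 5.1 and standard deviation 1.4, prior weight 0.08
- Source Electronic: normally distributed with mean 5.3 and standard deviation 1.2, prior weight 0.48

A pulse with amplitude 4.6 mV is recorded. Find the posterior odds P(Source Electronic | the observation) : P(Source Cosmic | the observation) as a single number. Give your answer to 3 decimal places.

Posterior odds = (π_i f_i(x)) / (π_j f_j(x)); the normalising sum cancels.
Component likelihoods at x = 4.6 mV:
  L_Cosmic = 0.73654
  L_Acoustic = 0.267353
  L_Electronic = 0.280439
Odds = (0.48/0.44) × (0.280439/0.73654) = 1.09091 × 0.380752 ≈ 0.415

0.415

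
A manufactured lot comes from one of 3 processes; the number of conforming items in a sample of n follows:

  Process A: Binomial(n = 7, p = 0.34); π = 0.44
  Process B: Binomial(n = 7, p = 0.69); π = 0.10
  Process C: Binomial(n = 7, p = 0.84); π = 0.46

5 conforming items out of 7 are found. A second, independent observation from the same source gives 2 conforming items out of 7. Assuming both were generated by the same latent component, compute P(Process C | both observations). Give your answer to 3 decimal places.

Apply Bayes' rule: the posterior for each component is proportional to its prior times its likelihood at x.
Since both observations come from the same component, the likelihood for component k is f_k(x₁)·f_k(x₂).
  p_A = [0.0415625] × [0.304016] = 0.0126357
  p_B = [0.315637] × [0.0286237] = 0.00903471
  p_C = [0.224831] × [0.00155374] = 0.000349328
Prior × likelihood for each component:
  w_A·p_A = 0.44 × 0.0126357 = 0.0055597
  w_B·p_B = 0.10 × 0.00903471 = 0.000903471
  w_C·p_C = 0.46 × 0.000349328 = 0.000160691
Evidence: 0.0055597 + 0.000903471 + 0.000160691 = 0.00662386
Responsibility of Process C: 0.000160691 / 0.00662386 ≈ 0.024

0.024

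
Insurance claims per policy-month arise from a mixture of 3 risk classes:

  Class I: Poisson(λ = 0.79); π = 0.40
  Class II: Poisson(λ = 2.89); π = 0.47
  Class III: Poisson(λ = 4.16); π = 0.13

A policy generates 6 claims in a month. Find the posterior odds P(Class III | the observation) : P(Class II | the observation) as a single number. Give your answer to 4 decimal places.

Posterior odds = (π_i f_i(x)) / (π_j f_j(x)); the normalising sum cancels.
Evaluate each component's likelihood at the observed value:
  L_I = e^(−0.79)·0.79^6/6! = 0.000153228
  L_II = e^(−2.89)·2.89^6/6! = 0.0449721
  L_III = e^(−4.16)·4.16^6/6! = 0.112347
0.0146051 / 0.0211369 ≈ 0.6910

0.6910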